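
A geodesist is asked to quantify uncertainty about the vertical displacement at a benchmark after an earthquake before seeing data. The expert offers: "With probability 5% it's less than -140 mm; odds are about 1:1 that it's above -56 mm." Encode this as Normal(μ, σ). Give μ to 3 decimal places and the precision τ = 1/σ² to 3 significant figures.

The p-quantile of Normal(μ,σ) is μ + z_p·σ, with z_{0.05} = -1.645 and z_{0.5} = 0.
Eliminate σ: μ = (z₂·x₁ − z₁·x₂)/(z₂ − z₁) = (0·-140 − (-1.645)·-56)/1.645 = -56.000.
Then σ = (x₂ − x₁)/(z₂ − z₁) = (-56 − -140)/1.645 = 51.068.
Precision τ = 1/σ² = 1/51.07² = 0.000383.

μ = -56.000, τ = 0.000383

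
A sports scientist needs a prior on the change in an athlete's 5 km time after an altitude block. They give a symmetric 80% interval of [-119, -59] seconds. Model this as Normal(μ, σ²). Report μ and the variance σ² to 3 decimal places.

μ = -89.000, σ² = 547.987

A symmetric 80% interval runs μ ± z·σ with z = 1.282.
Half-width = 30, so σ = 30/1.282 = 23.4091 and σ² = 547.987.
μ is the interval midpoint, -89.000.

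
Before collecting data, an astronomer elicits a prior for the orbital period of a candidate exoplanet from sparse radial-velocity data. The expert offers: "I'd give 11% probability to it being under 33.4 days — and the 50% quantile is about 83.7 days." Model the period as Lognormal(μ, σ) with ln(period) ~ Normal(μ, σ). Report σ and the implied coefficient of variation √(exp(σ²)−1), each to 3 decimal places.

If T ~ Lognormal(μ,σ) then ln T ~ Normal(μ,σ), so the p-quantile of ln T is μ + z_p·σ.
ln(33.4) = 3.509 and ln(83.7) = 4.427; z_{0.11} = -1.227, z_{0.5} = 0.
σ = (4.427 − 3.509)/(0 − (-1.227)) = 0.749.
μ = 3.509 − (-1.227)·0.749 = 4.427.
CV = √(exp(σ²)−1) = √(exp(0.5610)−1) = 0.867.

σ ≈ 0.749, CV ≈ 0.867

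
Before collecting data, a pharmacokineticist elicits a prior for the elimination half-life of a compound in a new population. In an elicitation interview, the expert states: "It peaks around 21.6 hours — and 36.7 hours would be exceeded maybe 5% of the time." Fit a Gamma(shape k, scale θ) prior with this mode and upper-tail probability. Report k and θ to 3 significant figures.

Gamma(k,θ) with k>1 has mode (k−1)θ, so θ = 21.6/(k−1).
Need P(X < 36.7) = 0.95 with θ tied to k this way. Start at k = 2, θ = 21.6: P(X<36.7) ≈ 0.506.
Too low — raise k to concentrate. Iterating converges to k ≈ 10.9.
Then θ = 21.6/(10.9−1) ≈ 2.17.

k ≈ 10.9, θ ≈ 2.17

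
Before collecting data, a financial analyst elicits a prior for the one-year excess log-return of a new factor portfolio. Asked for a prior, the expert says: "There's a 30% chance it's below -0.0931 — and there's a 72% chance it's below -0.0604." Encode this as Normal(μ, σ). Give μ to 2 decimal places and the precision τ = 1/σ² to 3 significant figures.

For Normal(μ,σ), the p-quantile is μ + z_p·σ. Here z_{0.3} = -0.5244, z_{0.72} = 0.5828.
So -0.0931 = μ − 0.5244σ and -0.0604 = μ + 0.5828σ.
Subtracting: σ = (-0.0604 − -0.0931)/(0.5828 − (-0.5244)) = 0.03.
Then μ = -0.0931 − (-0.5244)·0.03 = -0.08.
Precision τ = 1/σ² = 1/0.02953² = 1150.

μ = -0.08, τ = 1150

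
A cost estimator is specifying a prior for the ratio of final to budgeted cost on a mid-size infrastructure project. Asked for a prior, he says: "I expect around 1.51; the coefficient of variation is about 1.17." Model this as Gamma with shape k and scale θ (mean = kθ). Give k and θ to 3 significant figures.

For Gamma(k, scale θ): mean = kθ, variance = kθ², so CV = 1/√k.
CV = 1.17, hence k = 1/CV² = 0.731.
Then θ = mean/k = 1.51/0.731 = 2.07.

k ≈ 0.731, θ ≈ 2.07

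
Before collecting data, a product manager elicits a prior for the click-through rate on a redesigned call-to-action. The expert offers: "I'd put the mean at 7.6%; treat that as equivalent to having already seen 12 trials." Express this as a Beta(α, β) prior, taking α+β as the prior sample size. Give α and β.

Under the effective-sample-size interpretation, Beta(α, β) has prior mean α/(α+β) and prior sample size α+β.
So α+β = 12 and α/(α+β) = 0.076, giving α = 0.076·12 = 0.912 and β = 12 − 0.912 = 11.088.

α = 0.912, β = 11.088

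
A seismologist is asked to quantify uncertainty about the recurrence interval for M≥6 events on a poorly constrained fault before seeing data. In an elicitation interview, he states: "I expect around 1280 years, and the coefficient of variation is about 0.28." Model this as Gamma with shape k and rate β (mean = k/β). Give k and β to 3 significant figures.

For Gamma(k, rate β): mean = k/β, variance = k/β², so CV = 1/√k.
CV = 0.28, hence k = 1/CV² = 12.8.
Then β = k/mean = 12.8/1280 = 0.00996.

k ≈ 12.8, β ≈ 0.00996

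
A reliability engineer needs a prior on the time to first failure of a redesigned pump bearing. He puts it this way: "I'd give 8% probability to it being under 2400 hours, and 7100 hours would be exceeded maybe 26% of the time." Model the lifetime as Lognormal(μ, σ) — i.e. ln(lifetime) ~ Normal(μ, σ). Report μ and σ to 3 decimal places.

μ ≈ 8.527, σ ≈ 0.529

If T ~ Lognormal(μ,σ) then ln T ~ Normal(μ,σ), so the p-quantile of ln T is μ + z_p·σ.
ln(2400) = 7.783 and ln(7100) = 8.868; z_{0.08} = -1.405, z_{0.74} = 0.6433.
σ = (8.868 − 7.783)/(0.6433 − (-1.405)) = 0.529.
μ = 7.783 − (-1.405)·0.529 = 8.527.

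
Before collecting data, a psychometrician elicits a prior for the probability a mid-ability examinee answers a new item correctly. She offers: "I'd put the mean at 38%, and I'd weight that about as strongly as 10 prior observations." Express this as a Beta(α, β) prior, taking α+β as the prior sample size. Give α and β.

α = 3.8, β = 6.2

Under the effective-sample-size interpretation, Beta(α, β) has prior mean α/(α+β) and prior sample size α+β.
So α+β = 10 and α/(α+β) = 0.38, giving α = 0.38·10 = 3.8 and β = 10 − 3.8 = 6.2.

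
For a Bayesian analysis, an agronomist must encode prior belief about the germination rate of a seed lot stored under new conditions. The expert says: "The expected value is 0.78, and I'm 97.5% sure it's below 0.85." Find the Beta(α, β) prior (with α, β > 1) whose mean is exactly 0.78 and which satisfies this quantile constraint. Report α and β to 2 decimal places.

With mean 0.78 fixed, write α = 0.78s, β = 0.22s where s = α+β.
Need P(θ < 0.85) = 0.975 under Beta(0.78s, 0.22s). Normal approximation: (q−m)/√(m(1−m)/s) ≈ z_{0.975} = 1.96, so s ≈ 0.78·0.22·(1.96)²/(0.85−0.78)² = 134.5.
At s = 134.5: P(θ<0.85) ≈ 0.983. Adjusting to match 0.975 gives s ≈ 116.91.
So α = 0.78·116.91 ≈ 91.19, β = 0.22·116.91 ≈ 25.72.

α ≈ 91.19, β ≈ 25.72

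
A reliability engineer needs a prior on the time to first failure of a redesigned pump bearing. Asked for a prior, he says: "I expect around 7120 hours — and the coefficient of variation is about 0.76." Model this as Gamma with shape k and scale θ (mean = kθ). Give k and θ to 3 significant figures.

For Gamma(k, scale θ): mean = kθ, variance = kθ², so CV = 1/√k.
CV = 0.76, hence k = 1/CV² = 1.73.
Then θ = mean/k = 7120/1.73 = 4110.

k ≈ 1.73, θ ≈ 4110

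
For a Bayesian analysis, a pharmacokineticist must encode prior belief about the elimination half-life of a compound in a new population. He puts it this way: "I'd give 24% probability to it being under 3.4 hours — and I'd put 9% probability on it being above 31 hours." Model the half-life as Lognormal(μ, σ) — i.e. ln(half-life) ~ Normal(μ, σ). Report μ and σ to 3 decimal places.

If T ~ Lognormal(μ,σ) then ln T ~ Normal(μ,σ), so the p-quantile of ln T is μ + z_p·σ.
ln(3.4) = 1.224 and ln(31) = 3.434; z_{0.24} = -0.7063, z_{0.91} = 1.341.
σ = (3.434 − 1.224)/(1.341 − (-0.7063)) = 1.080.
μ = 1.224 − (-0.7063)·1.080 = 1.986.

μ ≈ 1.986, σ ≈ 1.080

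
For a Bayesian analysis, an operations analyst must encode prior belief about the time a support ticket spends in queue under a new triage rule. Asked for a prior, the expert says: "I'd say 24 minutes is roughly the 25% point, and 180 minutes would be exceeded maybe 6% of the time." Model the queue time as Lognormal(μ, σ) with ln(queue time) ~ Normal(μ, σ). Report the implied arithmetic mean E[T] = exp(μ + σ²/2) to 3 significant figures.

E[T] ≈ 66.4 minutes

If T ~ Lognormal(μ,σ) then ln T ~ Normal(μ,σ), so the p-quantile of ln T is μ + z_p·σ.
ln(24) = 3.178 and ln(180) = 5.193; z_{0.25} = -0.6745, z_{0.94} = 1.555.
σ = (5.193 − 3.178)/(1.555 − (-0.6745)) = 0.904.
μ = 3.178 − (-0.6745)·0.904 = 3.788.
E[T] = exp(μ + σ²/2) = exp(3.788 + 0.4085) = 66.4 minutes.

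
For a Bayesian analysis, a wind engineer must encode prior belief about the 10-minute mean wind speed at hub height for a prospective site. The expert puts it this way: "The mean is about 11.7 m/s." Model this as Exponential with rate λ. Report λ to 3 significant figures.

λ ≈ 0.0855

Exponential mean = 1/λ, so λ = 1/11.7 = 0.0855.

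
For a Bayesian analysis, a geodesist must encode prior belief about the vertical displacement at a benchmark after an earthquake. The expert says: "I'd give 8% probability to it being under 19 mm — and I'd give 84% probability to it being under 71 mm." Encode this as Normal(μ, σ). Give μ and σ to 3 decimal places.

The p-quantile of Normal(μ,σ) is μ + z_p·σ, with z_{0.08} = -1.405 and z_{0.84} = 0.9945.
Eliminate σ: μ = (z₂·x₁ − z₁·x₂)/(z₂ − z₁) = (0.9945·19 − (-1.405)·71)/2.4 = 49.449.
Then σ = (x₂ − x₁)/(z₂ − z₁) = (71 − 19)/2.4 = 21.671.

μ = 49.449, σ = 21.671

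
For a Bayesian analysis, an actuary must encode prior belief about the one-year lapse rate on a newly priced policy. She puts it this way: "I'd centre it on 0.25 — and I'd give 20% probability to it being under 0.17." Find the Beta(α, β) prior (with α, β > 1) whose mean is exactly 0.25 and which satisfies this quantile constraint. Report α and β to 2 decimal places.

With mean 0.25 fixed, write α = 0.25s, β = 0.75s where s = α+β.
Need P(θ < 0.17) = 0.2 under Beta(0.25s, 0.75s). Normal approximation: (q−m)/√(m(1−m)/s) ≈ z_{0.2} = -0.842, so s ≈ 0.25·0.75·(-0.842)²/(0.17−0.25)² = 20.8.
At s = 20.8: P(θ<0.17) ≈ 0.205. Adjusting to match 0.2 gives s ≈ 21.53.
So α = 0.25·21.53 ≈ 5.38, β = 0.75·21.53 ≈ 16.15.

α ≈ 5.38, β ≈ 16.15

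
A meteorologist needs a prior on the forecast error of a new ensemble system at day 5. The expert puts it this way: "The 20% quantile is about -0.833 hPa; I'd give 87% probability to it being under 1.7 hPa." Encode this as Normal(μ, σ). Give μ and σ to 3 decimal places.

μ = 0.250, σ = 1.287

For Normal(μ,σ), the p-quantile is μ + z_p·σ. Here z_{0.2} = -0.8416, z_{0.87} = 1.126.
So -0.833 = μ − 0.8416σ and 1.7 = μ + 1.126σ.
Subtracting: σ = (1.7 − -0.833)/(1.126 − (-0.8416)) = 1.287.
Then μ = -0.833 − (-0.8416)·1.287 = 0.250.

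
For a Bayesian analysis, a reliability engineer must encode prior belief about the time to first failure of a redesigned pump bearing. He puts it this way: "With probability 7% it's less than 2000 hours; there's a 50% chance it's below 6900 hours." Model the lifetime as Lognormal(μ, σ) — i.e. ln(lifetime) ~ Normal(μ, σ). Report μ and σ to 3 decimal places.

μ ≈ 8.839, σ ≈ 0.839

If T ~ Lognormal(μ,σ) then ln T ~ Normal(μ,σ), so the p-quantile of ln T is μ + z_p·σ.
ln(2000) = 7.601 and ln(6900) = 8.839; z_{0.07} = -1.476, z_{0.5} = 0.
σ = (8.839 − 7.601)/(0 − (-1.476)) = 0.839.
μ = 7.601 − (-1.476)·0.839 = 8.839.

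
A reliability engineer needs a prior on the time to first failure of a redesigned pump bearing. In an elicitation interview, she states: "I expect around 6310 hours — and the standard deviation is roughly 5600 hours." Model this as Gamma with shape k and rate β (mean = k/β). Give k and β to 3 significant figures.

k ≈ 1.27, β ≈ 0.000201

For Gamma(k, rate β): mean = k/β, variance = k/β², so CV = 1/√k.
CV = SD/mean = 5600/6310 = 0.8875, hence k = 1/CV² = 1.27.
Then β = k/mean = 1.27/6310 = 0.000201.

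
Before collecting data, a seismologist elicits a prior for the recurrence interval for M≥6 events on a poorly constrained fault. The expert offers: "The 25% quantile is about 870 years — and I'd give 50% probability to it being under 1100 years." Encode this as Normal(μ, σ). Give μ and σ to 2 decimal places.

μ = 1100.00, σ = 341.00

For Normal(μ,σ), the p-quantile is μ + z_p·σ. Here z_{0.25} = -0.6745, z_{0.5} = 0.
So 870 = μ − 0.6745σ and 1100 = μ + 0σ.
Subtracting: σ = (1100 − 870)/(0 − (-0.6745)) = 341.00.
Then μ = 870 − (-0.6745)·341.00 = 1100.00.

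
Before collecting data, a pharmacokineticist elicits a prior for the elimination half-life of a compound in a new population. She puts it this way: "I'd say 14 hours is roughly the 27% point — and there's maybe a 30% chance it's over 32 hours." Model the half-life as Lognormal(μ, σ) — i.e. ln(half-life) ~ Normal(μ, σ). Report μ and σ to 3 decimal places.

If T ~ Lognormal(μ,σ) then ln T ~ Normal(μ,σ), so the p-quantile of ln T is μ + z_p·σ.
ln(14) = 2.639 and ln(32) = 3.466; z_{0.27} = -0.6128, z_{0.7} = 0.5244.
σ = (3.466 − 2.639)/(0.5244 − (-0.6128)) = 0.727.
μ = 2.639 − (-0.6128)·0.727 = 3.085.

μ ≈ 3.085, σ ≈ 0.727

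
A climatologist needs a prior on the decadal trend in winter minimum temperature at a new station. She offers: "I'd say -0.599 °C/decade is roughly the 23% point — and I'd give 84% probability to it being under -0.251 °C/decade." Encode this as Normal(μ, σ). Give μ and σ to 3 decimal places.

The p-quantile of Normal(μ,σ) is μ + z_p·σ, with z_{0.23} = -0.7388 and z_{0.84} = 0.9945.
Eliminate σ: μ = (z₂·x₁ − z₁·x₂)/(z₂ − z₁) = (0.9945·-0.599 − (-0.7388)·-0.251)/1.733 = -0.451.
Then σ = (x₂ − x₁)/(z₂ − z₁) = (-0.251 − -0.599)/1.733 = 0.201.

μ = -0.451, σ = 0.201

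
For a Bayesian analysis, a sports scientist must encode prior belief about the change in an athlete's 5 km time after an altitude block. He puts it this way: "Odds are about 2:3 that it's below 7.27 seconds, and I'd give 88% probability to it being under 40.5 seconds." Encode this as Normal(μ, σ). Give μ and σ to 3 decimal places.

The p-quantile of Normal(μ,σ) is μ + z_p·σ, with z_{0.4} = -0.2533 and z_{0.88} = 1.175.
Eliminate σ: μ = (z₂·x₁ − z₁·x₂)/(z₂ − z₁) = (1.175·7.27 − (-0.2533)·40.5)/1.428 = 13.164.
Then σ = (x₂ − x₁)/(z₂ − z₁) = (40.5 − 7.27)/1.428 = 23.265.

μ = 13.164, σ = 23.265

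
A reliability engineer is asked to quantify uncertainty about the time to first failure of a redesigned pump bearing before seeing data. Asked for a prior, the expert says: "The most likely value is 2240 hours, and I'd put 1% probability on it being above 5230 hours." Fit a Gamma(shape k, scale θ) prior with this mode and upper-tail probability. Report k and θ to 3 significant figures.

k ≈ 7.62, θ ≈ 338

Gamma(k,θ) with k>1 has mode (k−1)θ, so θ = 2240/(k−1).
Need P(X < 5230) = 0.99 with θ tied to k this way. Start at k = 2, θ = 2240: P(X<5230) ≈ 0.677.
Too low — raise k to concentrate. Iterating converges to k ≈ 7.62.
Then θ = 2240/(7.62−1) ≈ 338.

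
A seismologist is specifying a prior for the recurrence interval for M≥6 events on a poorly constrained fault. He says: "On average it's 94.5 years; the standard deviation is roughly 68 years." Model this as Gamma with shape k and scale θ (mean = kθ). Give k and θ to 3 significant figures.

For Gamma(k, scale θ): mean = kθ, variance = kθ², so CV = 1/√k.
CV = SD/mean = 68/94.5 = 0.7196, hence k = 1/CV² = 1.93.
Then θ = mean/k = 94.5/1.93 = 48.9.

k ≈ 1.93, θ ≈ 48.9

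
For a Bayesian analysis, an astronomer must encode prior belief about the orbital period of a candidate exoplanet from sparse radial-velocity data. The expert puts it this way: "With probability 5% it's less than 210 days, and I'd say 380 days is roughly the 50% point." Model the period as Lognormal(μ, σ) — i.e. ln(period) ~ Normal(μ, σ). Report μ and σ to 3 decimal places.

μ ≈ 5.940, σ ≈ 0.361

If T ~ Lognormal(μ,σ) then ln T ~ Normal(μ,σ), so the p-quantile of ln T is μ + z_p·σ.
ln(210) = 5.347 and ln(380) = 5.94; z_{0.05} = -1.645, z_{0.5} = 0.
σ = (5.94 − 5.347)/(0 − (-1.645)) = 0.361.
μ = 5.347 − (-1.645)·0.361 = 5.940.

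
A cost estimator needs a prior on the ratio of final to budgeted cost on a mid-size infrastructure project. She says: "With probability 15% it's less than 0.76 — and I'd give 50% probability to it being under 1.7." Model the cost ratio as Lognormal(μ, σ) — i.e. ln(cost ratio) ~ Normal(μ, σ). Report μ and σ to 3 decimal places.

If T ~ Lognormal(μ,σ) then ln T ~ Normal(μ,σ), so the p-quantile of ln T is μ + z_p·σ.
ln(0.76) = -0.2744 and ln(1.7) = 0.5306; z_{0.15} = -1.036, z_{0.5} = 0.
σ = (0.5306 − -0.2744)/(0 − (-1.036)) = 0.777.
μ = -0.2744 − (-1.036)·0.777 = 0.531.

μ ≈ 0.531, σ ≈ 0.777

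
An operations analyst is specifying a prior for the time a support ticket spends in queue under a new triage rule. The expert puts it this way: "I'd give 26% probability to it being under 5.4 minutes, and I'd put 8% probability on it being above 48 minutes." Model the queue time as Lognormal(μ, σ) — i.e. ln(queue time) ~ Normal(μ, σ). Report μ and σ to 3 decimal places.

If T ~ Lognormal(μ,σ) then ln T ~ Normal(μ,σ), so the p-quantile of ln T is μ + z_p·σ.
ln(5.4) = 1.686 and ln(48) = 3.871; z_{0.26} = -0.6433, z_{0.92} = 1.405.
σ = (3.871 − 1.686)/(1.405 − (-0.6433)) = 1.067.
μ = 1.686 − (-0.6433)·1.067 = 2.373.

μ ≈ 2.373, σ ≈ 1.067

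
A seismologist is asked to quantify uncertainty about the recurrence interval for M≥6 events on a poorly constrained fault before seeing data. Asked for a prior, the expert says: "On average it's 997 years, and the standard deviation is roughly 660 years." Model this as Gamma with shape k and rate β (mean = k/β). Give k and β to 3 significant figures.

k ≈ 2.28, β ≈ 0.00229

For Gamma(k, rate β): mean = k/β, variance = k/β², so CV = 1/√k.
CV = SD/mean = 660/997 = 0.662, hence k = 1/CV² = 2.28.
Then β = k/mean = 2.28/997 = 0.00229.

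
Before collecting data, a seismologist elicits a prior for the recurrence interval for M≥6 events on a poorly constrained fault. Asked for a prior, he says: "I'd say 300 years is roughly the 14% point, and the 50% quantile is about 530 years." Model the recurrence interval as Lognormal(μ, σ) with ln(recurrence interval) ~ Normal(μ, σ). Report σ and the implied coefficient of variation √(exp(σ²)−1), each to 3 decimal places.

σ ≈ 0.527, CV ≈ 0.566

If T ~ Lognormal(μ,σ) then ln T ~ Normal(μ,σ), so the p-quantile of ln T is μ + z_p·σ.
ln(300) = 5.704 and ln(530) = 6.273; z_{0.14} = -1.08, z_{0.5} = 0.
σ = (6.273 − 5.704)/(0 − (-1.08)) = 0.527.
μ = 5.704 − (-1.08)·0.527 = 6.273.
CV = √(exp(σ²)−1) = √(exp(0.2775)−1) = 0.566.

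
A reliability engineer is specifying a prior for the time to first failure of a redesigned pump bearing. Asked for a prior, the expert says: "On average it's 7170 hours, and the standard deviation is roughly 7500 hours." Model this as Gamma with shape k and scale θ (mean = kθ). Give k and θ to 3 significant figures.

k ≈ 0.914, θ ≈ 7850

For Gamma(k, scale θ): mean = kθ, variance = kθ², so CV = 1/√k.
CV = SD/mean = 7500/7170 = 1.046, hence k = 1/CV² = 0.914.
Then θ = mean/k = 7170/0.914 = 7850.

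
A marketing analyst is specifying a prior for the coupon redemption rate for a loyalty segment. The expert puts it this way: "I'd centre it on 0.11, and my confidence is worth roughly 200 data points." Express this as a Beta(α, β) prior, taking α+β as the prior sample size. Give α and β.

α = 22, β = 178

Under the effective-sample-size interpretation, Beta(α, β) has prior mean α/(α+β) and prior sample size α+β.
So α+β = 200 and α/(α+β) = 0.11, giving α = 0.11·200 = 22 and β = 200 − 22 = 178.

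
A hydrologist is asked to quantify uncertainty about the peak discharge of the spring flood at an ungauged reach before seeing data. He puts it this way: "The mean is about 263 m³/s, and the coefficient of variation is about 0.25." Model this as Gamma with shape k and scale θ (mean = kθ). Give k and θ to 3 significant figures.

k ≈ 16, θ ≈ 16.4

For Gamma(k, scale θ): mean = kθ, variance = kθ², so CV = 1/√k.
CV = 0.25, hence k = 1/CV² = 16.
Then θ = mean/k = 263/16 = 16.4.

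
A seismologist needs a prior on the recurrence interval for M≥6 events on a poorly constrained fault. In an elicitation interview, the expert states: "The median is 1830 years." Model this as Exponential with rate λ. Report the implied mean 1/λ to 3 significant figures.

mean ≈ 2640 years

Exponential median = ln 2 / λ, so λ = ln 2 / 1830.0 = 0.000379.
Mean = 1/λ = 2640 years.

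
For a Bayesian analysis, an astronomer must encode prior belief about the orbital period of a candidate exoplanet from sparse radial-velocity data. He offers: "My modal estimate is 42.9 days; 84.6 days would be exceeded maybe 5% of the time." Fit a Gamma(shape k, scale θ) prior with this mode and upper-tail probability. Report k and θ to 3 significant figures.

k ≈ 7.02, θ ≈ 7.13

Gamma(k,θ) with k>1 has mode (k−1)θ, so θ = 42.9/(k−1).
Need P(X < 84.6) = 0.95 with θ tied to k this way. Start at k = 2, θ = 42.9: P(X<84.6) ≈ 0.586.
Too low — raise k to concentrate. Iterating converges to k ≈ 7.02.
Then θ = 42.9/(7.02−1) ≈ 7.13.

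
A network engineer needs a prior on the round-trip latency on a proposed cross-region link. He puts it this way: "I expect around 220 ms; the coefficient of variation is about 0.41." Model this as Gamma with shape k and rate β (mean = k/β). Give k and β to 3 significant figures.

k ≈ 5.95, β ≈ 0.027

For Gamma(k, rate β): mean = k/β, variance = k/β², so CV = 1/√k.
CV = 0.41, hence k = 1/CV² = 5.95.
Then β = k/mean = 5.95/220 = 0.027.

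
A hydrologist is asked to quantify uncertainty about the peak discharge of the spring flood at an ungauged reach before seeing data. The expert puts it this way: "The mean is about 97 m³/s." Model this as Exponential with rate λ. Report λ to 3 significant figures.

λ ≈ 0.0103

Exponential mean = 1/λ, so λ = 1/97.0 = 0.0103.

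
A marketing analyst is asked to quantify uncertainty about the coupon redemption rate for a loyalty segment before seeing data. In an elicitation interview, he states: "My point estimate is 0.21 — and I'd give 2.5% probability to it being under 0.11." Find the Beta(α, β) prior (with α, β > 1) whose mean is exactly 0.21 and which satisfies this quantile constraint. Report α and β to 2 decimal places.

With mean 0.21 fixed, write α = 0.21s, β = 0.79s where s = α+β.
Need P(θ < 0.11) = 0.025 under Beta(0.21s, 0.79s). Normal approximation: (q−m)/√(m(1−m)/s) ≈ z_{0.025} = -1.96, so s ≈ 0.21·0.79·(-1.96)²/(0.11−0.21)² = 63.7.
At s = 63.7: P(θ<0.11) ≈ 0.013. Adjusting to match 0.025 gives s ≈ 49.95.
So α = 0.21·49.95 ≈ 10.49, β = 0.79·49.95 ≈ 39.46.

α ≈ 10.49, β ≈ 39.46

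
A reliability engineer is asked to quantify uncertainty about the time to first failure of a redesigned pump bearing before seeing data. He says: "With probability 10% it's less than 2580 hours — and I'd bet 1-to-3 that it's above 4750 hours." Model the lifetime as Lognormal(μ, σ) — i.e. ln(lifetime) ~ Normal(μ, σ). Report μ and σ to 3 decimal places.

μ ≈ 8.255, σ ≈ 0.312

If T ~ Lognormal(μ,σ) then ln T ~ Normal(μ,σ), so the p-quantile of ln T is μ + z_p·σ.
ln(2580) = 7.856 and ln(4750) = 8.466; z_{0.1} = -1.282, z_{0.75} = 0.6745.
σ = (8.466 − 7.856)/(0.6745 − (-1.282)) = 0.312.
μ = 7.856 − (-1.282)·0.312 = 8.255.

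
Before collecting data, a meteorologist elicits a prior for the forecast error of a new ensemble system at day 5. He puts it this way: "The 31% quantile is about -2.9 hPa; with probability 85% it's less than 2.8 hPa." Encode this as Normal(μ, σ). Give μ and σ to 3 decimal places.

μ = -1.055, σ = 3.720

The p-quantile of Normal(μ,σ) is μ + z_p·σ, with z_{0.31} = -0.4959 and z_{0.85} = 1.036.
Eliminate σ: μ = (z₂·x₁ − z₁·x₂)/(z₂ − z₁) = (1.036·-2.9 − (-0.4959)·2.8)/1.532 = -1.055.
Then σ = (x₂ − x₁)/(z₂ − z₁) = (2.8 − -2.9)/1.532 = 3.720.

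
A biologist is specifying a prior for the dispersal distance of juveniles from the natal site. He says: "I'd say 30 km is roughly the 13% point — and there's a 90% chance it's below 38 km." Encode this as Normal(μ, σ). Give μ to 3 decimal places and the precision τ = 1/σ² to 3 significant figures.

μ = 33.742, τ = 0.0906

For Normal(μ,σ), the p-quantile is μ + z_p·σ. Here z_{0.13} = -1.126, z_{0.9} = 1.282.
So 30 = μ − 1.126σ and 38 = μ + 1.282σ.
Subtracting: σ = (38 − 30)/(1.282 − (-1.126)) = 3.322.
Then μ = 30 − (-1.126)·3.322 = 33.742.
Precision τ = 1/σ² = 1/3.322² = 0.0906.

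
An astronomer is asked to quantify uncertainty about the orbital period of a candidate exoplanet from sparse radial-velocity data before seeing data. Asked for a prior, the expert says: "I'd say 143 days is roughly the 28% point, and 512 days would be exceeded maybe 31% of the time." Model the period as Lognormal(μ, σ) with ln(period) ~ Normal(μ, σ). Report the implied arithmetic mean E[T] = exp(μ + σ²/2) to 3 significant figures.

E[T] ≈ 573 days

If T ~ Lognormal(μ,σ) then ln T ~ Normal(μ,σ), so the p-quantile of ln T is μ + z_p·σ.
ln(143) = 4.963 and ln(512) = 6.238; z_{0.28} = -0.5828, z_{0.69} = 0.4959.
σ = (6.238 − 4.963)/(0.4959 − (-0.5828)) = 1.182.
μ = 4.963 − (-0.5828)·1.182 = 5.652.
E[T] = exp(μ + σ²/2) = exp(5.652 + 0.6991) = 573 days.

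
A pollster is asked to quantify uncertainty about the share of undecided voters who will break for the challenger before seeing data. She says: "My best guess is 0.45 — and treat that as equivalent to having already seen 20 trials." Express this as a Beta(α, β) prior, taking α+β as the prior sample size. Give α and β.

Under the effective-sample-size interpretation, Beta(α, β) has prior mean α/(α+β) and prior sample size α+β.
So α+β = 20 and α/(α+β) = 0.45, giving α = 0.45·20 = 9 and β = 20 − 9 = 11.

α = 9, β = 11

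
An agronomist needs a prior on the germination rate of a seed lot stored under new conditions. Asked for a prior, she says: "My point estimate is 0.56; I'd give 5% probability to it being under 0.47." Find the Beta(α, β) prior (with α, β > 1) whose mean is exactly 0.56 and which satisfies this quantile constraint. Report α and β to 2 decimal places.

α ≈ 46.46, β ≈ 36.50

With mean 0.56 fixed, write α = 0.56s, β = 0.44s where s = α+β.
Need P(θ < 0.47) = 0.05 under Beta(0.56s, 0.44s). Normal approximation: (q−m)/√(m(1−m)/s) ≈ z_{0.05} = -1.64, so s ≈ 0.56·0.44·(-1.64)²/(0.47−0.56)² = 82.3.
At s = 82.3: P(θ<0.47) ≈ 0.051. Adjusting to match 0.05 gives s ≈ 82.96.
So α = 0.56·82.96 ≈ 46.46, β = 0.44·82.96 ≈ 36.50.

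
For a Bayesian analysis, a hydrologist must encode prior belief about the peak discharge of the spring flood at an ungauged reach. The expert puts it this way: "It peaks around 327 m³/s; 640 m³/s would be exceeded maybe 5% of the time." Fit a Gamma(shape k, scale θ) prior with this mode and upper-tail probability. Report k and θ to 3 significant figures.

Gamma(k,θ) with k>1 has mode (k−1)θ, so θ = 327/(k−1).
Need P(X < 640) = 0.95 with θ tied to k this way. Start at k = 2, θ = 327: P(X<640) ≈ 0.582.
Too low — raise k to concentrate. Iterating converges to k ≈ 7.15.
Then θ = 327/(7.15−1) ≈ 53.1.

k ≈ 7.15, θ ≈ 53.1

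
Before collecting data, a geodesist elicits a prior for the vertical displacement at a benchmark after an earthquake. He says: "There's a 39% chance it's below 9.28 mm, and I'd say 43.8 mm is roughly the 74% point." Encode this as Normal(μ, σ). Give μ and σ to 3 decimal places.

For Normal(μ,σ), the p-quantile is μ + z_p·σ. Here z_{0.39} = -0.2793, z_{0.74} = 0.6433.
So 9.28 = μ − 0.2793σ and 43.8 = μ + 0.6433σ.
Subtracting: σ = (43.8 − 9.28)/(0.6433 − (-0.2793)) = 37.413.
Then μ = 9.28 − (-0.2793)·37.413 = 19.730.

μ = 19.730, σ = 37.413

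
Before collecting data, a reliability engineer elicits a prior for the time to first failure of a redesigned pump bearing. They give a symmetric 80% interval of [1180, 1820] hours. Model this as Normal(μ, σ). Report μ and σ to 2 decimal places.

A symmetric 80% interval runs μ ± z·σ with z = 1.282.
Half-width = 320, so σ = 320/1.282 = 249.70.
μ is the interval midpoint, 1500.00.

μ = 1500.00, σ = 249.70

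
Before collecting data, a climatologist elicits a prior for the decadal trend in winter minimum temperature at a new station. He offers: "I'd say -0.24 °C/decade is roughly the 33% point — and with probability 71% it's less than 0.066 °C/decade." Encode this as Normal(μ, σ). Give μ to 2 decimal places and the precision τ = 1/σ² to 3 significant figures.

μ = -0.10, τ = 10.5

For Normal(μ,σ), the p-quantile is μ + z_p·σ. Here z_{0.33} = -0.4399, z_{0.71} = 0.5534.
So -0.24 = μ − 0.4399σ and 0.066 = μ + 0.5534σ.
Subtracting: σ = (0.066 − -0.24)/(0.5534 − (-0.4399)) = 0.31.
Then μ = -0.24 − (-0.4399)·0.31 = -0.10.
Precision τ = 1/σ² = 1/0.3081² = 10.5.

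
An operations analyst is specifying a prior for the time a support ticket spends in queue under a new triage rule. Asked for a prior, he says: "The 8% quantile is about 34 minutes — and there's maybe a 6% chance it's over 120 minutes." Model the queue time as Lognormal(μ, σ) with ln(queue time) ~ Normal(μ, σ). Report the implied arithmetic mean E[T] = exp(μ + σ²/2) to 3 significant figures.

E[T] ≈ 67.7 minutes

If T ~ Lognormal(μ,σ) then ln T ~ Normal(μ,σ), so the p-quantile of ln T is μ + z_p·σ.
ln(34) = 3.526 and ln(120) = 4.787; z_{0.08} = -1.405, z_{0.94} = 1.555.
σ = (4.787 − 3.526)/(1.555 − (-1.405)) = 0.426.
μ = 3.526 − (-1.405)·0.426 = 4.125.
E[T] = exp(μ + σ²/2) = exp(4.125 + 0.0908) = 67.7 minutes.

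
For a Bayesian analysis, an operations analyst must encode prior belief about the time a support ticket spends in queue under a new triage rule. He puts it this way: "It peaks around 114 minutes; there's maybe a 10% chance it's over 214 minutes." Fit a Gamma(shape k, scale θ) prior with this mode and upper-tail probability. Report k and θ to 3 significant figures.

Gamma(k,θ) with k>1 has mode (k−1)θ, so θ = 114/(k−1).
Need P(X < 214) = 0.9 with θ tied to k this way. Start at k = 2, θ = 114: P(X<214) ≈ 0.560.
Too low — raise k to concentrate. Iterating converges to k ≈ 5.82.
Then θ = 114/(5.82−1) ≈ 23.7.

k ≈ 5.82, θ ≈ 23.7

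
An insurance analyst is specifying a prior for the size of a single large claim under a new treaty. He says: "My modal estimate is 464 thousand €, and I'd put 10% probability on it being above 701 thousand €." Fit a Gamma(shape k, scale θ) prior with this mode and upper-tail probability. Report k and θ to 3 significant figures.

Gamma(k,θ) with k>1 has mode (k−1)θ, so θ = 464/(k−1).
Need P(X < 701) = 0.9 with θ tied to k this way. Start at k = 2, θ = 464: P(X<701) ≈ 0.446.
Too low — raise k to concentrate. Iterating converges to k ≈ 11.9.
Then θ = 464/(11.9−1) ≈ 42.4.

k ≈ 11.9, θ ≈ 42.4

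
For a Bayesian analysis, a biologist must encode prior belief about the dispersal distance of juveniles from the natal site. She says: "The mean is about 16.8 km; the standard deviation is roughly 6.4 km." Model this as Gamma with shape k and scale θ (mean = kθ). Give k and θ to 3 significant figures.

k ≈ 6.89, θ ≈ 2.44

For Gamma(k, scale θ): mean = kθ, variance = kθ², so CV = 1/√k.
CV = SD/mean = 6.4/16.8 = 0.381, hence k = 1/CV² = 6.89.
Then θ = mean/k = 16.8/6.89 = 2.44.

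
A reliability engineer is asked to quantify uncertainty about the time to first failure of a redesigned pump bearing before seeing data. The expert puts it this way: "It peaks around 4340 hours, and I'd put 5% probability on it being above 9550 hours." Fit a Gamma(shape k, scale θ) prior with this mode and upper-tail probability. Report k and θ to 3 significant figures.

Gamma(k,θ) with k>1 has mode (k−1)θ, so θ = 4340/(k−1).
Need P(X < 9550) = 0.95 with θ tied to k this way. Start at k = 2, θ = 4340: P(X<9550) ≈ 0.646.
Too low — raise k to concentrate. Iterating converges to k ≈ 5.42.
Then θ = 4340/(5.42−1) ≈ 981.

k ≈ 5.42, θ ≈ 981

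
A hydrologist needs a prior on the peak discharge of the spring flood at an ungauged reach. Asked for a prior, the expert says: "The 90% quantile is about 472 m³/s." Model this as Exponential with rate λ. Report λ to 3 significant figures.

P(T < 472.0) = 1 − e^(−λ·472.0) = 0.9, so λ = −ln(1−0.9)/472.0 = −ln(0.1)/472.0 = 0.00488.

λ ≈ 0.00488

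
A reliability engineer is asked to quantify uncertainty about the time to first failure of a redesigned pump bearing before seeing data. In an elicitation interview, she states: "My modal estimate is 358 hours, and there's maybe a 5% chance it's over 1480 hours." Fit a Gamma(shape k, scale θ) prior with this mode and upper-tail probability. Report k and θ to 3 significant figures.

Gamma(k,θ) with k>1 has mode (k−1)θ, so θ = 358/(k−1).
Need P(X < 1480) = 0.95 with θ tied to k this way. Start at k = 2, θ = 358: P(X<1480) ≈ 0.918.
Too low — raise k to concentrate. Iterating converges to k ≈ 2.24.
Then θ = 358/(2.24−1) ≈ 289.

k ≈ 2.24, θ ≈ 289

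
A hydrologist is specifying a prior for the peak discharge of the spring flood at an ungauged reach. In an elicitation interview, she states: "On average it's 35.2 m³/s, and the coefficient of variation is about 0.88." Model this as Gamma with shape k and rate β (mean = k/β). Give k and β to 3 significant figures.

For Gamma(k, rate β): mean = k/β, variance = k/β², so CV = 1/√k.
CV = 0.88, hence k = 1/CV² = 1.29.
Then β = k/mean = 1.29/35.2 = 0.0367.

k ≈ 1.29, β ≈ 0.0367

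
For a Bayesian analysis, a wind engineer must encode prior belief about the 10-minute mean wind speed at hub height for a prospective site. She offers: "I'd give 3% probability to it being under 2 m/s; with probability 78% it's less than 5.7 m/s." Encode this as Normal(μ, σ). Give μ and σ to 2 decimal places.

μ = 4.62, σ = 1.39

For Normal(μ,σ), the p-quantile is μ + z_p·σ. Here z_{0.03} = -1.881, z_{0.78} = 0.7722.
So 2 = μ − 1.881σ and 5.7 = μ + 0.7722σ.
Subtracting: σ = (5.7 − 2)/(0.7722 − (-1.881)) = 1.39.
Then μ = 2 − (-1.881)·1.39 = 4.62.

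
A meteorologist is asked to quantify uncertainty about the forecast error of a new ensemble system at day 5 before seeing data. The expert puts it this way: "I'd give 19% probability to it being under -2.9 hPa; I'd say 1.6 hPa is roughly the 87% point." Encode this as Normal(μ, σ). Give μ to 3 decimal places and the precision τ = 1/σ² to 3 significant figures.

μ = -0.929, τ = 0.198

The p-quantile of Normal(μ,σ) is μ + z_p·σ, with z_{0.19} = -0.8779 and z_{0.87} = 1.126.
Eliminate σ: μ = (z₂·x₁ − z₁·x₂)/(z₂ − z₁) = (1.126·-2.9 − (-0.8779)·1.6)/2.004 = -0.929.
Then σ = (x₂ − x₁)/(z₂ − z₁) = (1.6 − -2.9)/2.004 = 2.245.
Precision τ = 1/σ² = 1/2.245² = 0.198.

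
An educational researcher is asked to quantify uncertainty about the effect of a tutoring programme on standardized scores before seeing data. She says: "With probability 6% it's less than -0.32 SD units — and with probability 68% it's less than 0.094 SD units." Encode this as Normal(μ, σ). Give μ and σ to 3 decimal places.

For Normal(μ,σ), the p-quantile is μ + z_p·σ. Here z_{0.06} = -1.555, z_{0.68} = 0.4677.
So -0.32 = μ − 1.555σ and 0.094 = μ + 0.4677σ.
Subtracting: σ = (0.094 − -0.32)/(0.4677 − (-1.555)) = 0.205.
Then μ = -0.32 − (-1.555)·0.205 = -0.002.

μ = -0.002, σ = 0.205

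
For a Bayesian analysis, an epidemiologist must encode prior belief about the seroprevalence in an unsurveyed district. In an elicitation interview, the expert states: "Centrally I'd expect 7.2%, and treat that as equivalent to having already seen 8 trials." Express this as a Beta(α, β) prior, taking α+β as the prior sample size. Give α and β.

Under the effective-sample-size interpretation, Beta(α, β) has prior mean α/(α+β) and prior sample size α+β.
So α+β = 8 and α/(α+β) = 0.072, giving α = 0.072·8 = 0.576 and β = 8 − 0.576 = 7.424.

α = 0.576, β = 7.424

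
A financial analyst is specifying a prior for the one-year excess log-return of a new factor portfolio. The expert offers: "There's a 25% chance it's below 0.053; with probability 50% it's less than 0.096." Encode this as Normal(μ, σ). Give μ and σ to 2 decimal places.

μ = 0.10, σ = 0.06

The p-quantile of Normal(μ,σ) is μ + z_p·σ, with z_{0.25} = -0.6745 and z_{0.5} = 0.
Eliminate σ: μ = (z₂·x₁ − z₁·x₂)/(z₂ − z₁) = (0·0.053 − (-0.6745)·0.096)/0.6745 = 0.10.
Then σ = (x₂ − x₁)/(z₂ − z₁) = (0.096 − 0.053)/0.6745 = 0.06.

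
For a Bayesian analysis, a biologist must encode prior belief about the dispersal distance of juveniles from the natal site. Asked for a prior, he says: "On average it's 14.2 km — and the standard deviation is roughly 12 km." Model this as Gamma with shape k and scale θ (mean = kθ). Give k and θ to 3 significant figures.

For Gamma(k, scale θ): mean = kθ, variance = kθ², so CV = 1/√k.
CV = SD/mean = 12/14.2 = 0.8451, hence k = 1/CV² = 1.4.
Then θ = mean/k = 14.2/1.4 = 10.1.

k ≈ 1.4, θ ≈ 10.1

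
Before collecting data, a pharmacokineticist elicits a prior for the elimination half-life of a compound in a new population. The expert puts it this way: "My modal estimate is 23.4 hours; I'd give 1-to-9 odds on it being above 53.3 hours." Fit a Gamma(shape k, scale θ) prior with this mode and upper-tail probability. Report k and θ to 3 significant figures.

Gamma(k,θ) with k>1 has mode (k−1)θ, so θ = 23.4/(k−1).
Need P(X < 53.3) = 0.9 with θ tied to k this way. Start at k = 2, θ = 23.4: P(X<53.3) ≈ 0.664.
Too low — raise k to concentrate. Iterating converges to k ≈ 3.84.
Then θ = 23.4/(3.84−1) ≈ 8.25.

k ≈ 3.84, θ ≈ 8.25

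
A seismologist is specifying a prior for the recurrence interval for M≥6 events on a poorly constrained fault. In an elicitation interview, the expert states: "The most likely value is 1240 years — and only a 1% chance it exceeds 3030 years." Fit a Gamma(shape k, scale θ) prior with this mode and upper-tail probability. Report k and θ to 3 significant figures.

k ≈ 6.91, θ ≈ 210

Gamma(k,θ) with k>1 has mode (k−1)θ, so θ = 1240/(k−1).
Need P(X < 3030) = 0.99 with θ tied to k this way. Start at k = 2, θ = 1240: P(X<3030) ≈ 0.701.
Too low — raise k to concentrate. Iterating converges to k ≈ 6.91.
Then θ = 1240/(6.91−1) ≈ 210.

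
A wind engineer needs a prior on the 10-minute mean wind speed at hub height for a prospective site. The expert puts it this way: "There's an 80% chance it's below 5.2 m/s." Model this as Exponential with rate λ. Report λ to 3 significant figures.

λ ≈ 0.31

P(T < 5.2) = 1 − e^(−λ·5.2) = 0.8, so λ = −ln(1−0.8)/5.2 = −ln(0.2)/5.2 = 0.31.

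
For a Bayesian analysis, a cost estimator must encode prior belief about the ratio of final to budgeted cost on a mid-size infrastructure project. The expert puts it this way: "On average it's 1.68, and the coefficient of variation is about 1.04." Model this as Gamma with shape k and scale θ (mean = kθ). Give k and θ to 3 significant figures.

k ≈ 0.925, θ ≈ 1.82

For Gamma(k, scale θ): mean = kθ, variance = kθ², so CV = 1/√k.
CV = 1.04, hence k = 1/CV² = 0.925.
Then θ = mean/k = 1.68/0.925 = 1.82.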